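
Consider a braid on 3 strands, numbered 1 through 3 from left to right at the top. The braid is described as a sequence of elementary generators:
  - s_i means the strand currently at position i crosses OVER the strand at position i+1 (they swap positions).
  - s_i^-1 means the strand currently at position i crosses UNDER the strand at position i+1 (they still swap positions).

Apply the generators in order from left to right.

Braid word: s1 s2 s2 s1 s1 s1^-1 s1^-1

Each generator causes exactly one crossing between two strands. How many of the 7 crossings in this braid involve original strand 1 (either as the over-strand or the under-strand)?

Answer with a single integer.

Gen 1: crossing 1x2. Involves strand 1? yes. Count so far: 1
Gen 2: crossing 1x3. Involves strand 1? yes. Count so far: 2
Gen 3: crossing 3x1. Involves strand 1? yes. Count so far: 3
Gen 4: crossing 2x1. Involves strand 1? yes. Count so far: 4
Gen 5: crossing 1x2. Involves strand 1? yes. Count so far: 5
Gen 6: crossing 2x1. Involves strand 1? yes. Count so far: 6
Gen 7: crossing 1x2. Involves strand 1? yes. Count so far: 7

Answer: 7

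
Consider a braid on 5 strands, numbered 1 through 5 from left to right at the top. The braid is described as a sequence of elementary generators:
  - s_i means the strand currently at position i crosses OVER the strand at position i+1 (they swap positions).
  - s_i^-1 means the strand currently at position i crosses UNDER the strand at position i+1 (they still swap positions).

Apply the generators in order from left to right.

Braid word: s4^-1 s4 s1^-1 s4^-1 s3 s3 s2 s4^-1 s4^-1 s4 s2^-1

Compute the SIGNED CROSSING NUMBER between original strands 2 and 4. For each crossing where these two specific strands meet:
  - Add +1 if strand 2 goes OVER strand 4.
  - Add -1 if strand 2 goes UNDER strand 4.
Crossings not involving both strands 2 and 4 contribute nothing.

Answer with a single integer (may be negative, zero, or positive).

Gen 1: crossing 4x5. Both 2&4? no. Sum: 0
Gen 2: crossing 5x4. Both 2&4? no. Sum: 0
Gen 3: crossing 1x2. Both 2&4? no. Sum: 0
Gen 4: crossing 4x5. Both 2&4? no. Sum: 0
Gen 5: crossing 3x5. Both 2&4? no. Sum: 0
Gen 6: crossing 5x3. Both 2&4? no. Sum: 0
Gen 7: crossing 1x3. Both 2&4? no. Sum: 0
Gen 8: crossing 5x4. Both 2&4? no. Sum: 0
Gen 9: crossing 4x5. Both 2&4? no. Sum: 0
Gen 10: crossing 5x4. Both 2&4? no. Sum: 0
Gen 11: crossing 3x1. Both 2&4? no. Sum: 0

Answer: 0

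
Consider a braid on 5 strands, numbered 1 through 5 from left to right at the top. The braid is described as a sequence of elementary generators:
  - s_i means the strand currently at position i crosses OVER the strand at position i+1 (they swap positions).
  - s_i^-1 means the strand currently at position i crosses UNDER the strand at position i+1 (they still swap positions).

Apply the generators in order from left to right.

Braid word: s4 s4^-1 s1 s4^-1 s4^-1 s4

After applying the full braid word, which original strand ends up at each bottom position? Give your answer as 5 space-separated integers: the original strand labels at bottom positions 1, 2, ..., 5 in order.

Gen 1 (s4): strand 4 crosses over strand 5. Perm now: [1 2 3 5 4]
Gen 2 (s4^-1): strand 5 crosses under strand 4. Perm now: [1 2 3 4 5]
Gen 3 (s1): strand 1 crosses over strand 2. Perm now: [2 1 3 4 5]
Gen 4 (s4^-1): strand 4 crosses under strand 5. Perm now: [2 1 3 5 4]
Gen 5 (s4^-1): strand 5 crosses under strand 4. Perm now: [2 1 3 4 5]
Gen 6 (s4): strand 4 crosses over strand 5. Perm now: [2 1 3 5 4]

Answer: 2 1 3 5 4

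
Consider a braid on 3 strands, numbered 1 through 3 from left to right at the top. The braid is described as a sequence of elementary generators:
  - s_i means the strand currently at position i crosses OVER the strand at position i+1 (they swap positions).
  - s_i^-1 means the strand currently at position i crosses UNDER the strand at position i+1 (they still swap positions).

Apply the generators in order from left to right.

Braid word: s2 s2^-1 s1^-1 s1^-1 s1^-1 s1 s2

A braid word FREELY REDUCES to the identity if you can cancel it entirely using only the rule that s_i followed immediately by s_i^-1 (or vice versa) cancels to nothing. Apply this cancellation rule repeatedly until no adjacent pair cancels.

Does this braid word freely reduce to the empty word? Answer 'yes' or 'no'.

Answer: no

Derivation:
Gen 1 (s2): push. Stack: [s2]
Gen 2 (s2^-1): cancels prior s2. Stack: []
Gen 3 (s1^-1): push. Stack: [s1^-1]
Gen 4 (s1^-1): push. Stack: [s1^-1 s1^-1]
Gen 5 (s1^-1): push. Stack: [s1^-1 s1^-1 s1^-1]
Gen 6 (s1): cancels prior s1^-1. Stack: [s1^-1 s1^-1]
Gen 7 (s2): push. Stack: [s1^-1 s1^-1 s2]
Reduced word: s1^-1 s1^-1 s2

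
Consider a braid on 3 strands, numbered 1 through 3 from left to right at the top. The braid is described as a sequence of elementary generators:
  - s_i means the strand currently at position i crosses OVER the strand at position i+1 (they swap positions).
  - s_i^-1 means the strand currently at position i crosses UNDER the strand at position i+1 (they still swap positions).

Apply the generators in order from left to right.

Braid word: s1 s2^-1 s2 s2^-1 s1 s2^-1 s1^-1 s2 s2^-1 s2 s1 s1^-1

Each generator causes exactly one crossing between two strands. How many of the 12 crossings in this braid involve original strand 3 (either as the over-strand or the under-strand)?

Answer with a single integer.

Answer: 8

Derivation:
Gen 1: crossing 1x2. Involves strand 3? no. Count so far: 0
Gen 2: crossing 1x3. Involves strand 3? yes. Count so far: 1
Gen 3: crossing 3x1. Involves strand 3? yes. Count so far: 2
Gen 4: crossing 1x3. Involves strand 3? yes. Count so far: 3
Gen 5: crossing 2x3. Involves strand 3? yes. Count so far: 4
Gen 6: crossing 2x1. Involves strand 3? no. Count so far: 4
Gen 7: crossing 3x1. Involves strand 3? yes. Count so far: 5
Gen 8: crossing 3x2. Involves strand 3? yes. Count so far: 6
Gen 9: crossing 2x3. Involves strand 3? yes. Count so far: 7
Gen 10: crossing 3x2. Involves strand 3? yes. Count so far: 8
Gen 11: crossing 1x2. Involves strand 3? no. Count so far: 8
Gen 12: crossing 2x1. Involves strand 3? no. Count so far: 8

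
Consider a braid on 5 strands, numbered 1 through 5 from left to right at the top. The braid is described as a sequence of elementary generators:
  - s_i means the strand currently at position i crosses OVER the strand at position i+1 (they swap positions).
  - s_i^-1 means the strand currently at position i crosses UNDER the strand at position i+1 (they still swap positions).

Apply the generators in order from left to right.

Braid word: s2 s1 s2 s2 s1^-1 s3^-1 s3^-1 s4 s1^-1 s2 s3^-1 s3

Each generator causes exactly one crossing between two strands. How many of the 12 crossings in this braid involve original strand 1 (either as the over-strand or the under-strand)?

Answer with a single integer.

Answer: 8

Derivation:
Gen 1: crossing 2x3. Involves strand 1? no. Count so far: 0
Gen 2: crossing 1x3. Involves strand 1? yes. Count so far: 1
Gen 3: crossing 1x2. Involves strand 1? yes. Count so far: 2
Gen 4: crossing 2x1. Involves strand 1? yes. Count so far: 3
Gen 5: crossing 3x1. Involves strand 1? yes. Count so far: 4
Gen 6: crossing 2x4. Involves strand 1? no. Count so far: 4
Gen 7: crossing 4x2. Involves strand 1? no. Count so far: 4
Gen 8: crossing 4x5. Involves strand 1? no. Count so far: 4
Gen 9: crossing 1x3. Involves strand 1? yes. Count so far: 5
Gen 10: crossing 1x2. Involves strand 1? yes. Count so far: 6
Gen 11: crossing 1x5. Involves strand 1? yes. Count so far: 7
Gen 12: crossing 5x1. Involves strand 1? yes. Count so far: 8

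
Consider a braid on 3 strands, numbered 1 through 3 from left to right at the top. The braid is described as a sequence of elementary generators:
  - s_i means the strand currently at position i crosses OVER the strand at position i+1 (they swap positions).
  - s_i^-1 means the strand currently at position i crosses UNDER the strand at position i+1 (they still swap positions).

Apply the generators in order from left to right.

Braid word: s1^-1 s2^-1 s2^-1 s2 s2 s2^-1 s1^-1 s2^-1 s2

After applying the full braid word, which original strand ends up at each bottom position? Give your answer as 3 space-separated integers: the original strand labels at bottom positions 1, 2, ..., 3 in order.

Gen 1 (s1^-1): strand 1 crosses under strand 2. Perm now: [2 1 3]
Gen 2 (s2^-1): strand 1 crosses under strand 3. Perm now: [2 3 1]
Gen 3 (s2^-1): strand 3 crosses under strand 1. Perm now: [2 1 3]
Gen 4 (s2): strand 1 crosses over strand 3. Perm now: [2 3 1]
Gen 5 (s2): strand 3 crosses over strand 1. Perm now: [2 1 3]
Gen 6 (s2^-1): strand 1 crosses under strand 3. Perm now: [2 3 1]
Gen 7 (s1^-1): strand 2 crosses under strand 3. Perm now: [3 2 1]
Gen 8 (s2^-1): strand 2 crosses under strand 1. Perm now: [3 1 2]
Gen 9 (s2): strand 1 crosses over strand 2. Perm now: [3 2 1]

Answer: 3 2 1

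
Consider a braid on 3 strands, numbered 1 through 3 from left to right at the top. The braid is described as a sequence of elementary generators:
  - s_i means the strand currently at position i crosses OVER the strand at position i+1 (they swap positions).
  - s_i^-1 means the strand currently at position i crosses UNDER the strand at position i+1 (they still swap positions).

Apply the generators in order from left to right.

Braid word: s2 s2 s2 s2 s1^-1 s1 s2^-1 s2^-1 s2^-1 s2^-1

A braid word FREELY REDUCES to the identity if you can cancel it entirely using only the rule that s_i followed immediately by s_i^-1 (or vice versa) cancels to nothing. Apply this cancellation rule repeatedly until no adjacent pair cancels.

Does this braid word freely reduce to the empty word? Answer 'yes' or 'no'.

Answer: yes

Derivation:
Gen 1 (s2): push. Stack: [s2]
Gen 2 (s2): push. Stack: [s2 s2]
Gen 3 (s2): push. Stack: [s2 s2 s2]
Gen 4 (s2): push. Stack: [s2 s2 s2 s2]
Gen 5 (s1^-1): push. Stack: [s2 s2 s2 s2 s1^-1]
Gen 6 (s1): cancels prior s1^-1. Stack: [s2 s2 s2 s2]
Gen 7 (s2^-1): cancels prior s2. Stack: [s2 s2 s2]
Gen 8 (s2^-1): cancels prior s2. Stack: [s2 s2]
Gen 9 (s2^-1): cancels prior s2. Stack: [s2]
Gen 10 (s2^-1): cancels prior s2. Stack: []
Reduced word: (empty)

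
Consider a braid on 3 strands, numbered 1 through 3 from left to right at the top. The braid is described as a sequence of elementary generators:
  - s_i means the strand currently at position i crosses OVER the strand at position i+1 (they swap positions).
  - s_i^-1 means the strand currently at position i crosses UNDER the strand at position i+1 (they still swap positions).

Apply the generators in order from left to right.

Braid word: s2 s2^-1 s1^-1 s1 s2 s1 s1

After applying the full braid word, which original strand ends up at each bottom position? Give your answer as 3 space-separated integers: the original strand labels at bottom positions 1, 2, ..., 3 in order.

Gen 1 (s2): strand 2 crosses over strand 3. Perm now: [1 3 2]
Gen 2 (s2^-1): strand 3 crosses under strand 2. Perm now: [1 2 3]
Gen 3 (s1^-1): strand 1 crosses under strand 2. Perm now: [2 1 3]
Gen 4 (s1): strand 2 crosses over strand 1. Perm now: [1 2 3]
Gen 5 (s2): strand 2 crosses over strand 3. Perm now: [1 3 2]
Gen 6 (s1): strand 1 crosses over strand 3. Perm now: [3 1 2]
Gen 7 (s1): strand 3 crosses over strand 1. Perm now: [1 3 2]

Answer: 1 3 2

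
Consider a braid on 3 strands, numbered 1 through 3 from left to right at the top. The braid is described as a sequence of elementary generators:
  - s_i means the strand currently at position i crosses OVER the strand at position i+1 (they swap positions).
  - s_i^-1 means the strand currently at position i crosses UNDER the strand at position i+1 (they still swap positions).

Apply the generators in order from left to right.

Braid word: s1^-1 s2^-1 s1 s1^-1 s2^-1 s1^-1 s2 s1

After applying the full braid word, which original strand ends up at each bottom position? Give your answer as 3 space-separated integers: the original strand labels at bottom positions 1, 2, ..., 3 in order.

Answer: 3 1 2

Derivation:
Gen 1 (s1^-1): strand 1 crosses under strand 2. Perm now: [2 1 3]
Gen 2 (s2^-1): strand 1 crosses under strand 3. Perm now: [2 3 1]
Gen 3 (s1): strand 2 crosses over strand 3. Perm now: [3 2 1]
Gen 4 (s1^-1): strand 3 crosses under strand 2. Perm now: [2 3 1]
Gen 5 (s2^-1): strand 3 crosses under strand 1. Perm now: [2 1 3]
Gen 6 (s1^-1): strand 2 crosses under strand 1. Perm now: [1 2 3]
Gen 7 (s2): strand 2 crosses over strand 3. Perm now: [1 3 2]
Gen 8 (s1): strand 1 crosses over strand 3. Perm now: [3 1 2]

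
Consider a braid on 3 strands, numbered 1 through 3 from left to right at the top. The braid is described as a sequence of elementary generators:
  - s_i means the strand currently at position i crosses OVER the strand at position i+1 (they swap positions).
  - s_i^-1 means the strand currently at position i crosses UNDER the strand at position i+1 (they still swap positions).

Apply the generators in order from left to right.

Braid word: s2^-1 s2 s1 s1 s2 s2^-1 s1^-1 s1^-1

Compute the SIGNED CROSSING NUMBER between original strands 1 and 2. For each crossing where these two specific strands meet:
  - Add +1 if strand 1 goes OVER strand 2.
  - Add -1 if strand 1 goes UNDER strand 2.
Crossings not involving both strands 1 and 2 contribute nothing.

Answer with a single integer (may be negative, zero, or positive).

Gen 1: crossing 2x3. Both 1&2? no. Sum: 0
Gen 2: crossing 3x2. Both 1&2? no. Sum: 0
Gen 3: 1 over 2. Both 1&2? yes. Contrib: +1. Sum: 1
Gen 4: 2 over 1. Both 1&2? yes. Contrib: -1. Sum: 0
Gen 5: crossing 2x3. Both 1&2? no. Sum: 0
Gen 6: crossing 3x2. Both 1&2? no. Sum: 0
Gen 7: 1 under 2. Both 1&2? yes. Contrib: -1. Sum: -1
Gen 8: 2 under 1. Both 1&2? yes. Contrib: +1. Sum: 0

Answer: 0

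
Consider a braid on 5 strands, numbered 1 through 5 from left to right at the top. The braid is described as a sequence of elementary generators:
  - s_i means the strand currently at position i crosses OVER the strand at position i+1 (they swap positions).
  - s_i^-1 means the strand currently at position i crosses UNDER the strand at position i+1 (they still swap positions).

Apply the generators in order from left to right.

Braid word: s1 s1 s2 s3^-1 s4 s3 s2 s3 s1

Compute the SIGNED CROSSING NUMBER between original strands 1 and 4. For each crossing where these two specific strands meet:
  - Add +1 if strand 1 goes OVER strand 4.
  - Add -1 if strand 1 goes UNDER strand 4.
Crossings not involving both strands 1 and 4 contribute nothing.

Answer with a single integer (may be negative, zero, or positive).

Answer: 0

Derivation:
Gen 1: crossing 1x2. Both 1&4? no. Sum: 0
Gen 2: crossing 2x1. Both 1&4? no. Sum: 0
Gen 3: crossing 2x3. Both 1&4? no. Sum: 0
Gen 4: crossing 2x4. Both 1&4? no. Sum: 0
Gen 5: crossing 2x5. Both 1&4? no. Sum: 0
Gen 6: crossing 4x5. Both 1&4? no. Sum: 0
Gen 7: crossing 3x5. Both 1&4? no. Sum: 0
Gen 8: crossing 3x4. Both 1&4? no. Sum: 0
Gen 9: crossing 1x5. Both 1&4? no. Sum: 0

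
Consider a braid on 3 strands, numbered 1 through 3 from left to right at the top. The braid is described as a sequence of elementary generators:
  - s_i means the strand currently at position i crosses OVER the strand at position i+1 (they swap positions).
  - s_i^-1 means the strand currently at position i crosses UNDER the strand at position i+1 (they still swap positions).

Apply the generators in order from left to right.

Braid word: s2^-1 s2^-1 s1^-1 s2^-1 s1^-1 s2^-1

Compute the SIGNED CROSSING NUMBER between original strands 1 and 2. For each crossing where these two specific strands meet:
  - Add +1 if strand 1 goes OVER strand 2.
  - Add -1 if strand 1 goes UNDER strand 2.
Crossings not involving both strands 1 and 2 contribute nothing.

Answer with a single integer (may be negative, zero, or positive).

Gen 1: crossing 2x3. Both 1&2? no. Sum: 0
Gen 2: crossing 3x2. Both 1&2? no. Sum: 0
Gen 3: 1 under 2. Both 1&2? yes. Contrib: -1. Sum: -1
Gen 4: crossing 1x3. Both 1&2? no. Sum: -1
Gen 5: crossing 2x3. Both 1&2? no. Sum: -1
Gen 6: 2 under 1. Both 1&2? yes. Contrib: +1. Sum: 0

Answer: 0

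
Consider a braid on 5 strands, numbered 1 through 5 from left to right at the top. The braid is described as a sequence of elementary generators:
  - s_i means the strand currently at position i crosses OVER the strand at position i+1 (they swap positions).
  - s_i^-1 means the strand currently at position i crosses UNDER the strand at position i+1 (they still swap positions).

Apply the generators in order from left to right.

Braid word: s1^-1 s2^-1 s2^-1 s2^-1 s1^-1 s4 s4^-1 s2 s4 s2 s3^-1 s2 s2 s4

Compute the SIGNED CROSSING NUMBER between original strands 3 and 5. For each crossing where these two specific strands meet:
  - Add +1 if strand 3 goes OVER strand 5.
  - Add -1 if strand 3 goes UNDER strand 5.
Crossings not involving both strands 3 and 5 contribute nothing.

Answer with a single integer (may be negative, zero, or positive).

Answer: 0

Derivation:
Gen 1: crossing 1x2. Both 3&5? no. Sum: 0
Gen 2: crossing 1x3. Both 3&5? no. Sum: 0
Gen 3: crossing 3x1. Both 3&5? no. Sum: 0
Gen 4: crossing 1x3. Both 3&5? no. Sum: 0
Gen 5: crossing 2x3. Both 3&5? no. Sum: 0
Gen 6: crossing 4x5. Both 3&5? no. Sum: 0
Gen 7: crossing 5x4. Both 3&5? no. Sum: 0
Gen 8: crossing 2x1. Both 3&5? no. Sum: 0
Gen 9: crossing 4x5. Both 3&5? no. Sum: 0
Gen 10: crossing 1x2. Both 3&5? no. Sum: 0
Gen 11: crossing 1x5. Both 3&5? no. Sum: 0
Gen 12: crossing 2x5. Both 3&5? no. Sum: 0
Gen 13: crossing 5x2. Both 3&5? no. Sum: 0
Gen 14: crossing 1x4. Both 3&5? no. Sum: 0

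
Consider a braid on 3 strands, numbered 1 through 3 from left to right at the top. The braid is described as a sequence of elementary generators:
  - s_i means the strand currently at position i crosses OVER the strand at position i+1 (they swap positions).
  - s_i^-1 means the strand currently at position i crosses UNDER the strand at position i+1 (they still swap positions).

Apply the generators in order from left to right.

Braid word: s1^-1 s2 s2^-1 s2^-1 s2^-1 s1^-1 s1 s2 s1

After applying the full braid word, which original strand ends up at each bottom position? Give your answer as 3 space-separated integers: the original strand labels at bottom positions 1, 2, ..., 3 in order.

Answer: 3 2 1

Derivation:
Gen 1 (s1^-1): strand 1 crosses under strand 2. Perm now: [2 1 3]
Gen 2 (s2): strand 1 crosses over strand 3. Perm now: [2 3 1]
Gen 3 (s2^-1): strand 3 crosses under strand 1. Perm now: [2 1 3]
Gen 4 (s2^-1): strand 1 crosses under strand 3. Perm now: [2 3 1]
Gen 5 (s2^-1): strand 3 crosses under strand 1. Perm now: [2 1 3]
Gen 6 (s1^-1): strand 2 crosses under strand 1. Perm now: [1 2 3]
Gen 7 (s1): strand 1 crosses over strand 2. Perm now: [2 1 3]
Gen 8 (s2): strand 1 crosses over strand 3. Perm now: [2 3 1]
Gen 9 (s1): strand 2 crosses over strand 3. Perm now: [3 2 1]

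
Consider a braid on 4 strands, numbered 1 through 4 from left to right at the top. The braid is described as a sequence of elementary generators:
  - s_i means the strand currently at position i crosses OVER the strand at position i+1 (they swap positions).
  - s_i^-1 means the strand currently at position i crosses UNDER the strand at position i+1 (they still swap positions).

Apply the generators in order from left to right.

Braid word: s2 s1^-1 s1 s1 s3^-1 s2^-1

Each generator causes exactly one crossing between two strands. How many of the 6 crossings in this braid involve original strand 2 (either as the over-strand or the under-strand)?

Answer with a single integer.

Answer: 2

Derivation:
Gen 1: crossing 2x3. Involves strand 2? yes. Count so far: 1
Gen 2: crossing 1x3. Involves strand 2? no. Count so far: 1
Gen 3: crossing 3x1. Involves strand 2? no. Count so far: 1
Gen 4: crossing 1x3. Involves strand 2? no. Count so far: 1
Gen 5: crossing 2x4. Involves strand 2? yes. Count so far: 2
Gen 6: crossing 1x4. Involves strand 2? no. Count so far: 2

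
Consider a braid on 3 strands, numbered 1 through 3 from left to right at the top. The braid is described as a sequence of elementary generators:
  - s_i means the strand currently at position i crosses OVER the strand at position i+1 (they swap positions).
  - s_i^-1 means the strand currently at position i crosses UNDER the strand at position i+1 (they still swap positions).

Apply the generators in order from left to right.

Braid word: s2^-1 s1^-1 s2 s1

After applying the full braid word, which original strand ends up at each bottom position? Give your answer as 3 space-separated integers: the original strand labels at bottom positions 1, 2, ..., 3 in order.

Gen 1 (s2^-1): strand 2 crosses under strand 3. Perm now: [1 3 2]
Gen 2 (s1^-1): strand 1 crosses under strand 3. Perm now: [3 1 2]
Gen 3 (s2): strand 1 crosses over strand 2. Perm now: [3 2 1]
Gen 4 (s1): strand 3 crosses over strand 2. Perm now: [2 3 1]

Answer: 2 3 1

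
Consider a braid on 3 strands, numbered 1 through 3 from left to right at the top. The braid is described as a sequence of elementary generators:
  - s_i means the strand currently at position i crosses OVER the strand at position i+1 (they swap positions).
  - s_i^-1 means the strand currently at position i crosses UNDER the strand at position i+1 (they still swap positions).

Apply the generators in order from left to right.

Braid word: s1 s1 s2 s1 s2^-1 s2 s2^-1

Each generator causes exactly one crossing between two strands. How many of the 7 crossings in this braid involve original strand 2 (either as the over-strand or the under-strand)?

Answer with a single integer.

Answer: 6

Derivation:
Gen 1: crossing 1x2. Involves strand 2? yes. Count so far: 1
Gen 2: crossing 2x1. Involves strand 2? yes. Count so far: 2
Gen 3: crossing 2x3. Involves strand 2? yes. Count so far: 3
Gen 4: crossing 1x3. Involves strand 2? no. Count so far: 3
Gen 5: crossing 1x2. Involves strand 2? yes. Count so far: 4
Gen 6: crossing 2x1. Involves strand 2? yes. Count so far: 5
Gen 7: crossing 1x2. Involves strand 2? yes. Count so far: 6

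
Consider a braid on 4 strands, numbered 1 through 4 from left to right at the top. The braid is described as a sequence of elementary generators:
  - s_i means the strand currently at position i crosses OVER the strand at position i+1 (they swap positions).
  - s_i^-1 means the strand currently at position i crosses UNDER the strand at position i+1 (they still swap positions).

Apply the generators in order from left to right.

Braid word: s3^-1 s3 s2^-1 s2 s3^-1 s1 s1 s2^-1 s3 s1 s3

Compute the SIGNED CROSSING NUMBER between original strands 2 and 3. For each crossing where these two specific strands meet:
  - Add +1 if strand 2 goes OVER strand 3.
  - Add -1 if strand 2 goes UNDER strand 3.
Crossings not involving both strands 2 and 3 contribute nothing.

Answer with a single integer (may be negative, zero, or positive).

Answer: -2

Derivation:
Gen 1: crossing 3x4. Both 2&3? no. Sum: 0
Gen 2: crossing 4x3. Both 2&3? no. Sum: 0
Gen 3: 2 under 3. Both 2&3? yes. Contrib: -1. Sum: -1
Gen 4: 3 over 2. Both 2&3? yes. Contrib: -1. Sum: -2
Gen 5: crossing 3x4. Both 2&3? no. Sum: -2
Gen 6: crossing 1x2. Both 2&3? no. Sum: -2
Gen 7: crossing 2x1. Both 2&3? no. Sum: -2
Gen 8: crossing 2x4. Both 2&3? no. Sum: -2
Gen 9: 2 over 3. Both 2&3? yes. Contrib: +1. Sum: -1
Gen 10: crossing 1x4. Both 2&3? no. Sum: -1
Gen 11: 3 over 2. Both 2&3? yes. Contrib: -1. Sum: -2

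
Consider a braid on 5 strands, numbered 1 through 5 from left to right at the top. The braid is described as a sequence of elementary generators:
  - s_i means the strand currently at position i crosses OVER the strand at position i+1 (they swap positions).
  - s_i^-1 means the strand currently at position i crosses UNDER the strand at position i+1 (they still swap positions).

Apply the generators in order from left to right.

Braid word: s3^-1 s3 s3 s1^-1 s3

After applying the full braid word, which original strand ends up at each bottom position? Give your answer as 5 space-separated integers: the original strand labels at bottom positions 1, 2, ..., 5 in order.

Gen 1 (s3^-1): strand 3 crosses under strand 4. Perm now: [1 2 4 3 5]
Gen 2 (s3): strand 4 crosses over strand 3. Perm now: [1 2 3 4 5]
Gen 3 (s3): strand 3 crosses over strand 4. Perm now: [1 2 4 3 5]
Gen 4 (s1^-1): strand 1 crosses under strand 2. Perm now: [2 1 4 3 5]
Gen 5 (s3): strand 4 crosses over strand 3. Perm now: [2 1 3 4 5]

Answer: 2 1 3 4 5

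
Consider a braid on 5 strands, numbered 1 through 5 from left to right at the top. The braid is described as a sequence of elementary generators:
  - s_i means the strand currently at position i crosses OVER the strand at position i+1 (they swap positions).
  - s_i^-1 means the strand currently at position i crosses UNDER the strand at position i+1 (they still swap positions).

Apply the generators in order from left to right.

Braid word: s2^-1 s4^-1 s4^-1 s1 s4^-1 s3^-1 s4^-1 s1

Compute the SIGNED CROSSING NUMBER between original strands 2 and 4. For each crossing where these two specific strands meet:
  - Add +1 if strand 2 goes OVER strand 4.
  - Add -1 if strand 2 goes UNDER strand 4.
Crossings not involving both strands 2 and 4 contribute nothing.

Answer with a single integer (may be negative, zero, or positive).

Gen 1: crossing 2x3. Both 2&4? no. Sum: 0
Gen 2: crossing 4x5. Both 2&4? no. Sum: 0
Gen 3: crossing 5x4. Both 2&4? no. Sum: 0
Gen 4: crossing 1x3. Both 2&4? no. Sum: 0
Gen 5: crossing 4x5. Both 2&4? no. Sum: 0
Gen 6: crossing 2x5. Both 2&4? no. Sum: 0
Gen 7: 2 under 4. Both 2&4? yes. Contrib: -1. Sum: -1
Gen 8: crossing 3x1. Both 2&4? no. Sum: -1

Answer: -1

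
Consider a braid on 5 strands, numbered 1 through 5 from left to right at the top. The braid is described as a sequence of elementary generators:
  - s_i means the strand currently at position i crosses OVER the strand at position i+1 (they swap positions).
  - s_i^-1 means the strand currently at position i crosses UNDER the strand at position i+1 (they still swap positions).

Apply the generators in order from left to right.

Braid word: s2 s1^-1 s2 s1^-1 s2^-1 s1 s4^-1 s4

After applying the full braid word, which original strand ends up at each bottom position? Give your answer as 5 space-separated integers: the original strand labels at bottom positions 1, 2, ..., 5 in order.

Gen 1 (s2): strand 2 crosses over strand 3. Perm now: [1 3 2 4 5]
Gen 2 (s1^-1): strand 1 crosses under strand 3. Perm now: [3 1 2 4 5]
Gen 3 (s2): strand 1 crosses over strand 2. Perm now: [3 2 1 4 5]
Gen 4 (s1^-1): strand 3 crosses under strand 2. Perm now: [2 3 1 4 5]
Gen 5 (s2^-1): strand 3 crosses under strand 1. Perm now: [2 1 3 4 5]
Gen 6 (s1): strand 2 crosses over strand 1. Perm now: [1 2 3 4 5]
Gen 7 (s4^-1): strand 4 crosses under strand 5. Perm now: [1 2 3 5 4]
Gen 8 (s4): strand 5 crosses over strand 4. Perm now: [1 2 3 4 5]

Answer: 1 2 3 4 5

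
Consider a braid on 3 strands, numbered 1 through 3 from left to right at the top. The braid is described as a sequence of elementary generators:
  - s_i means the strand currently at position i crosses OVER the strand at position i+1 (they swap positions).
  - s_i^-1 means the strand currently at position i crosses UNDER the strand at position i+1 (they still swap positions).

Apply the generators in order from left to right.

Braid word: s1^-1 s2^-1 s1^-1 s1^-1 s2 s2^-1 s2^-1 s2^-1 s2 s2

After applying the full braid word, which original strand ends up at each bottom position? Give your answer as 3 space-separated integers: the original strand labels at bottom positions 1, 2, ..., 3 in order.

Answer: 2 3 1

Derivation:
Gen 1 (s1^-1): strand 1 crosses under strand 2. Perm now: [2 1 3]
Gen 2 (s2^-1): strand 1 crosses under strand 3. Perm now: [2 3 1]
Gen 3 (s1^-1): strand 2 crosses under strand 3. Perm now: [3 2 1]
Gen 4 (s1^-1): strand 3 crosses under strand 2. Perm now: [2 3 1]
Gen 5 (s2): strand 3 crosses over strand 1. Perm now: [2 1 3]
Gen 6 (s2^-1): strand 1 crosses under strand 3. Perm now: [2 3 1]
Gen 7 (s2^-1): strand 3 crosses under strand 1. Perm now: [2 1 3]
Gen 8 (s2^-1): strand 1 crosses under strand 3. Perm now: [2 3 1]
Gen 9 (s2): strand 3 crosses over strand 1. Perm now: [2 1 3]
Gen 10 (s2): strand 1 crosses over strand 3. Perm now: [2 3 1]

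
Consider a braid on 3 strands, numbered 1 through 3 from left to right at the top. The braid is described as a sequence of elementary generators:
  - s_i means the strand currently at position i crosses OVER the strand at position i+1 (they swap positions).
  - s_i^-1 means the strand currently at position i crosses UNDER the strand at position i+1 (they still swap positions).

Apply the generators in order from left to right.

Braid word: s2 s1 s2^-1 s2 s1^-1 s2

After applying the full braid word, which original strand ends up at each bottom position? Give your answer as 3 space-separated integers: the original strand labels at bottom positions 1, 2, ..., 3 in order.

Gen 1 (s2): strand 2 crosses over strand 3. Perm now: [1 3 2]
Gen 2 (s1): strand 1 crosses over strand 3. Perm now: [3 1 2]
Gen 3 (s2^-1): strand 1 crosses under strand 2. Perm now: [3 2 1]
Gen 4 (s2): strand 2 crosses over strand 1. Perm now: [3 1 2]
Gen 5 (s1^-1): strand 3 crosses under strand 1. Perm now: [1 3 2]
Gen 6 (s2): strand 3 crosses over strand 2. Perm now: [1 2 3]

Answer: 1 2 3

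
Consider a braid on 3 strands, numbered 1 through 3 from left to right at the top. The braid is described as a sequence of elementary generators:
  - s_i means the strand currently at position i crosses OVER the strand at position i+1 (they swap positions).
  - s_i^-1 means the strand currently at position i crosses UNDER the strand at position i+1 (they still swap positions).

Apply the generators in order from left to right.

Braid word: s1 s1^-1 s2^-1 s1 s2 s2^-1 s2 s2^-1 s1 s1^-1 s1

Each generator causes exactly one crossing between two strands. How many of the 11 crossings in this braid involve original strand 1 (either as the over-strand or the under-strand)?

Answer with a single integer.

Gen 1: crossing 1x2. Involves strand 1? yes. Count so far: 1
Gen 2: crossing 2x1. Involves strand 1? yes. Count so far: 2
Gen 3: crossing 2x3. Involves strand 1? no. Count so far: 2
Gen 4: crossing 1x3. Involves strand 1? yes. Count so far: 3
Gen 5: crossing 1x2. Involves strand 1? yes. Count so far: 4
Gen 6: crossing 2x1. Involves strand 1? yes. Count so far: 5
Gen 7: crossing 1x2. Involves strand 1? yes. Count so far: 6
Gen 8: crossing 2x1. Involves strand 1? yes. Count so far: 7
Gen 9: crossing 3x1. Involves strand 1? yes. Count so far: 8
Gen 10: crossing 1x3. Involves strand 1? yes. Count so far: 9
Gen 11: crossing 3x1. Involves strand 1? yes. Count so far: 10

Answer: 10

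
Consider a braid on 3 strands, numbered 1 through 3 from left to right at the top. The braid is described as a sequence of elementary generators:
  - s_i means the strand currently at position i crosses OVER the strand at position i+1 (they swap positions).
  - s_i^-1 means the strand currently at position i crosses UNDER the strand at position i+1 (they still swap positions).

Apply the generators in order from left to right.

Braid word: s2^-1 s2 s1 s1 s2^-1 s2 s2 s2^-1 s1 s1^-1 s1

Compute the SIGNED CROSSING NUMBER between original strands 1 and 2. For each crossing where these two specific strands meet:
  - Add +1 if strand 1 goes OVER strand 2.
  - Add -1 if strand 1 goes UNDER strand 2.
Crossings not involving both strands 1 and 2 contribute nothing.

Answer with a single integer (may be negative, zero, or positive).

Answer: 3

Derivation:
Gen 1: crossing 2x3. Both 1&2? no. Sum: 0
Gen 2: crossing 3x2. Both 1&2? no. Sum: 0
Gen 3: 1 over 2. Both 1&2? yes. Contrib: +1. Sum: 1
Gen 4: 2 over 1. Both 1&2? yes. Contrib: -1. Sum: 0
Gen 5: crossing 2x3. Both 1&2? no. Sum: 0
Gen 6: crossing 3x2. Both 1&2? no. Sum: 0
Gen 7: crossing 2x3. Both 1&2? no. Sum: 0
Gen 8: crossing 3x2. Both 1&2? no. Sum: 0
Gen 9: 1 over 2. Both 1&2? yes. Contrib: +1. Sum: 1
Gen 10: 2 under 1. Both 1&2? yes. Contrib: +1. Sum: 2
Gen 11: 1 over 2. Both 1&2? yes. Contrib: +1. Sum: 3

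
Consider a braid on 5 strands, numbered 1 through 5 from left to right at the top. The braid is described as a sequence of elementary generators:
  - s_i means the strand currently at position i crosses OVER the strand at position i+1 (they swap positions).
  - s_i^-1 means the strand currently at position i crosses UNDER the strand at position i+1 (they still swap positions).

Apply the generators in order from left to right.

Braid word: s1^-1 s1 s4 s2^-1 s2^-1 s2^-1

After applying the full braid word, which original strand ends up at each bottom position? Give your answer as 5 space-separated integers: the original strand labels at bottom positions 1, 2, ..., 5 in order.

Gen 1 (s1^-1): strand 1 crosses under strand 2. Perm now: [2 1 3 4 5]
Gen 2 (s1): strand 2 crosses over strand 1. Perm now: [1 2 3 4 5]
Gen 3 (s4): strand 4 crosses over strand 5. Perm now: [1 2 3 5 4]
Gen 4 (s2^-1): strand 2 crosses under strand 3. Perm now: [1 3 2 5 4]
Gen 5 (s2^-1): strand 3 crosses under strand 2. Perm now: [1 2 3 5 4]
Gen 6 (s2^-1): strand 2 crosses under strand 3. Perm now: [1 3 2 5 4]

Answer: 1 3 2 5 4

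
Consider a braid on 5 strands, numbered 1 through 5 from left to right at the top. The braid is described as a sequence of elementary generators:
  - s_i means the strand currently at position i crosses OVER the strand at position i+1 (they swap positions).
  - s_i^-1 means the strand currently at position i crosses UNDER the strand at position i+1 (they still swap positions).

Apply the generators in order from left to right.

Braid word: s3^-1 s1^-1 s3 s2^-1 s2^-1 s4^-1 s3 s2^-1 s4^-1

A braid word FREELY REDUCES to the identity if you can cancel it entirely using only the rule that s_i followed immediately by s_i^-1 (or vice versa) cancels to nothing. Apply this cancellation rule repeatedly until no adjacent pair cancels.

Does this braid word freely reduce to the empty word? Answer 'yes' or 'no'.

Answer: no

Derivation:
Gen 1 (s3^-1): push. Stack: [s3^-1]
Gen 2 (s1^-1): push. Stack: [s3^-1 s1^-1]
Gen 3 (s3): push. Stack: [s3^-1 s1^-1 s3]
Gen 4 (s2^-1): push. Stack: [s3^-1 s1^-1 s3 s2^-1]
Gen 5 (s2^-1): push. Stack: [s3^-1 s1^-1 s3 s2^-1 s2^-1]
Gen 6 (s4^-1): push. Stack: [s3^-1 s1^-1 s3 s2^-1 s2^-1 s4^-1]
Gen 7 (s3): push. Stack: [s3^-1 s1^-1 s3 s2^-1 s2^-1 s4^-1 s3]
Gen 8 (s2^-1): push. Stack: [s3^-1 s1^-1 s3 s2^-1 s2^-1 s4^-1 s3 s2^-1]
Gen 9 (s4^-1): push. Stack: [s3^-1 s1^-1 s3 s2^-1 s2^-1 s4^-1 s3 s2^-1 s4^-1]
Reduced word: s3^-1 s1^-1 s3 s2^-1 s2^-1 s4^-1 s3 s2^-1 s4^-1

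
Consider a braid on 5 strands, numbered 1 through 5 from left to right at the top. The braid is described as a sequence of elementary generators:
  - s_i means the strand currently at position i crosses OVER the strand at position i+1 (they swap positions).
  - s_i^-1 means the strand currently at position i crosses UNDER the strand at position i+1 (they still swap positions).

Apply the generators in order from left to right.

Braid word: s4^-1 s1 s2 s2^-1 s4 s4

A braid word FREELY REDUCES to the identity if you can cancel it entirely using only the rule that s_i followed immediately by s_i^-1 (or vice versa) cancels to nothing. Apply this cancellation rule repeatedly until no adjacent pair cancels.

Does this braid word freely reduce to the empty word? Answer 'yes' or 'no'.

Gen 1 (s4^-1): push. Stack: [s4^-1]
Gen 2 (s1): push. Stack: [s4^-1 s1]
Gen 3 (s2): push. Stack: [s4^-1 s1 s2]
Gen 4 (s2^-1): cancels prior s2. Stack: [s4^-1 s1]
Gen 5 (s4): push. Stack: [s4^-1 s1 s4]
Gen 6 (s4): push. Stack: [s4^-1 s1 s4 s4]
Reduced word: s4^-1 s1 s4 s4

Answer: no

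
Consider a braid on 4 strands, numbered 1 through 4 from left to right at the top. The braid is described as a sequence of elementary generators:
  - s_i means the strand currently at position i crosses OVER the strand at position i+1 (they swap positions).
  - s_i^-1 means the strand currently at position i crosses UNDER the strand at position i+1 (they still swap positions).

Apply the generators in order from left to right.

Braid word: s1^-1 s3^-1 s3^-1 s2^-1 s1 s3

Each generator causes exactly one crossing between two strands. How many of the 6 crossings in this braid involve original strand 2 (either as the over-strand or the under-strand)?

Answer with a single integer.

Answer: 2

Derivation:
Gen 1: crossing 1x2. Involves strand 2? yes. Count so far: 1
Gen 2: crossing 3x4. Involves strand 2? no. Count so far: 1
Gen 3: crossing 4x3. Involves strand 2? no. Count so far: 1
Gen 4: crossing 1x3. Involves strand 2? no. Count so far: 1
Gen 5: crossing 2x3. Involves strand 2? yes. Count so far: 2
Gen 6: crossing 1x4. Involves strand 2? no. Count so far: 2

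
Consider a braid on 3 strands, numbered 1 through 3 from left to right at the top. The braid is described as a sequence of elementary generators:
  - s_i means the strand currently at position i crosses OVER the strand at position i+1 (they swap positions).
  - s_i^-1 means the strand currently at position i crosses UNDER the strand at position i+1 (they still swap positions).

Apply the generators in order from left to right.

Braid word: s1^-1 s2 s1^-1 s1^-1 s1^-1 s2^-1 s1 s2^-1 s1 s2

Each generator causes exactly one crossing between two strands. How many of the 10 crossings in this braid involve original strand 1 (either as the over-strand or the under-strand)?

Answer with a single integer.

Answer: 6

Derivation:
Gen 1: crossing 1x2. Involves strand 1? yes. Count so far: 1
Gen 2: crossing 1x3. Involves strand 1? yes. Count so far: 2
Gen 3: crossing 2x3. Involves strand 1? no. Count so far: 2
Gen 4: crossing 3x2. Involves strand 1? no. Count so far: 2
Gen 5: crossing 2x3. Involves strand 1? no. Count so far: 2
Gen 6: crossing 2x1. Involves strand 1? yes. Count so far: 3
Gen 7: crossing 3x1. Involves strand 1? yes. Count so far: 4
Gen 8: crossing 3x2. Involves strand 1? no. Count so far: 4
Gen 9: crossing 1x2. Involves strand 1? yes. Count so far: 5
Gen 10: crossing 1x3. Involves strand 1? yes. Count so far: 6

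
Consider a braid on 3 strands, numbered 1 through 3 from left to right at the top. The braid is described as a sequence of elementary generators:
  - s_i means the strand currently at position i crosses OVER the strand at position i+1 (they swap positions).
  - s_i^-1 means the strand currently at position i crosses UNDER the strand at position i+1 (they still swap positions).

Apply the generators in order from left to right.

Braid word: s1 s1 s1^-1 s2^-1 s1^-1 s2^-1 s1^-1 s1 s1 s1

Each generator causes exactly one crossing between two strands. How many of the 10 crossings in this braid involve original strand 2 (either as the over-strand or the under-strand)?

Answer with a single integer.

Gen 1: crossing 1x2. Involves strand 2? yes. Count so far: 1
Gen 2: crossing 2x1. Involves strand 2? yes. Count so far: 2
Gen 3: crossing 1x2. Involves strand 2? yes. Count so far: 3
Gen 4: crossing 1x3. Involves strand 2? no. Count so far: 3
Gen 5: crossing 2x3. Involves strand 2? yes. Count so far: 4
Gen 6: crossing 2x1. Involves strand 2? yes. Count so far: 5
Gen 7: crossing 3x1. Involves strand 2? no. Count so far: 5
Gen 8: crossing 1x3. Involves strand 2? no. Count so far: 5
Gen 9: crossing 3x1. Involves strand 2? no. Count so far: 5
Gen 10: crossing 1x3. Involves strand 2? no. Count so far: 5

Answer: 5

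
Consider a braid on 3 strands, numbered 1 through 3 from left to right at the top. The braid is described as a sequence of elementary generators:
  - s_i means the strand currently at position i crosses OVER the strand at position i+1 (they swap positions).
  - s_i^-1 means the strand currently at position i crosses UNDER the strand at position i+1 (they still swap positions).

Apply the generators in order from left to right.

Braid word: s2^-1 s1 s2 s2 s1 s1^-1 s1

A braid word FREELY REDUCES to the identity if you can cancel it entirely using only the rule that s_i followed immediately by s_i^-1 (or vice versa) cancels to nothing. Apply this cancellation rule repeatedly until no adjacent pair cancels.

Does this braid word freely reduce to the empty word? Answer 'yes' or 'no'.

Gen 1 (s2^-1): push. Stack: [s2^-1]
Gen 2 (s1): push. Stack: [s2^-1 s1]
Gen 3 (s2): push. Stack: [s2^-1 s1 s2]
Gen 4 (s2): push. Stack: [s2^-1 s1 s2 s2]
Gen 5 (s1): push. Stack: [s2^-1 s1 s2 s2 s1]
Gen 6 (s1^-1): cancels prior s1. Stack: [s2^-1 s1 s2 s2]
Gen 7 (s1): push. Stack: [s2^-1 s1 s2 s2 s1]
Reduced word: s2^-1 s1 s2 s2 s1

Answer: no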